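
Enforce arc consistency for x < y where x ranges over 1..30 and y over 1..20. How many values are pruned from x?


For the constraint x < y, x needs a supporting value in y's domain.
x can be at most 19 (one less than y's maximum).
Valid x values from domain: 19 out of 30.
Pruned = 30 - 19 = 11.

11


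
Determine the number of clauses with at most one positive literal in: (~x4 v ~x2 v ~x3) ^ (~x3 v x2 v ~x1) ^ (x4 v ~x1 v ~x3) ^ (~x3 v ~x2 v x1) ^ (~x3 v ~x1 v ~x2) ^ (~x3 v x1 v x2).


A Horn clause has at most one positive literal.
Clause 1: 0 positive lit(s) -> Horn
Clause 2: 1 positive lit(s) -> Horn
Clause 3: 1 positive lit(s) -> Horn
Clause 4: 1 positive lit(s) -> Horn
Clause 5: 0 positive lit(s) -> Horn
Clause 6: 2 positive lit(s) -> not Horn
Total Horn clauses = 5.

5


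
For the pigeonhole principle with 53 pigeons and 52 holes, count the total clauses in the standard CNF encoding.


The PHP encoding has two parts:
1) At-least-one-hole clauses: 53 (one per pigeon, each with 52 literals).
2) At-most-one-pigeon-per-hole clauses: 52 holes * C(53,2) = 52 * 1378 = 71656.
Total clauses = 53 + 71656 = 71709.

71709


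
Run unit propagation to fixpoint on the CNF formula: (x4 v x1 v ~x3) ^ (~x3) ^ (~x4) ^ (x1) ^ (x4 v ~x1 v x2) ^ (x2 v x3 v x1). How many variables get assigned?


Unit propagation repeatedly assigns the literal in any unit clause, then simplifies.
Assignments in order: x3 = F, x4 = F, x1 = T, x2 = T.
No further unit clauses remain.
Total variables assigned = 4.

4


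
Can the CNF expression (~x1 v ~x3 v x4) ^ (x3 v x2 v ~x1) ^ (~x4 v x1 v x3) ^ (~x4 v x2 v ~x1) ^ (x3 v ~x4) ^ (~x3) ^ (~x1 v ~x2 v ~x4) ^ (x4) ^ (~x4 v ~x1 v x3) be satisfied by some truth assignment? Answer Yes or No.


Check all 16 possible truth assignments.
Number of satisfying assignments found: 0.
The formula is unsatisfiable.

No


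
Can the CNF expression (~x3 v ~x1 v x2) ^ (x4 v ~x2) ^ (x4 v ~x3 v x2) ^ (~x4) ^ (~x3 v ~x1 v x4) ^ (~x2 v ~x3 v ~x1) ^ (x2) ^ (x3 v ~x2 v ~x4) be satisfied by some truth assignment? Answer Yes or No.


Check all 16 possible truth assignments.
Number of satisfying assignments found: 0.
The formula is unsatisfiable.

No


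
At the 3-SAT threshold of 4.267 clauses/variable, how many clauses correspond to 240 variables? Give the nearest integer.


The 3-SAT phase transition occurs at approximately 4.267 clauses per variable.
m = 4.267 * 240 = 1024.08.
Rounded to nearest integer: 1024.

1024


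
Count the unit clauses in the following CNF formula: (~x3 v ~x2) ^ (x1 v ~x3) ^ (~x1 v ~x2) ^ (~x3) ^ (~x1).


A unit clause contains exactly one literal.
Unit clauses found: (~x3), (~x1).
Count = 2.

2


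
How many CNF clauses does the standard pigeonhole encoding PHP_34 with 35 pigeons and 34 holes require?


The PHP encoding has two parts:
1) At-least-one-hole clauses: 35 (one per pigeon, each with 34 literals).
2) At-most-one-pigeon-per-hole clauses: 34 holes * C(35,2) = 34 * 595 = 20230.
Total clauses = 35 + 20230 = 20265.

20265


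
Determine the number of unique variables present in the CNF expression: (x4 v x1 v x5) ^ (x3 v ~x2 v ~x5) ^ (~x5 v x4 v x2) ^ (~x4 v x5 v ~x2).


Identify each distinct variable in the formula.
Variables found: x1, x2, x3, x4, x5.
Total distinct variables = 5.

5


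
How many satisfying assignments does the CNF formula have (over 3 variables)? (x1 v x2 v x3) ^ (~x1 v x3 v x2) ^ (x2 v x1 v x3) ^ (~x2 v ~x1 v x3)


Enumerate all 8 truth assignments over 3 variables.
Test each against every clause.
Satisfying assignments found: 5.

5


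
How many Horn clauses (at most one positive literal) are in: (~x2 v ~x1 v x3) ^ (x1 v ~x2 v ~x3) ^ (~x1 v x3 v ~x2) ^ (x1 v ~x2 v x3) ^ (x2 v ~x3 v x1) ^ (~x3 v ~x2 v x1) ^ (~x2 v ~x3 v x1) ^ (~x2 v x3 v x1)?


A Horn clause has at most one positive literal.
Clause 1: 1 positive lit(s) -> Horn
Clause 2: 1 positive lit(s) -> Horn
Clause 3: 1 positive lit(s) -> Horn
Clause 4: 2 positive lit(s) -> not Horn
Clause 5: 2 positive lit(s) -> not Horn
Clause 6: 1 positive lit(s) -> Horn
Clause 7: 1 positive lit(s) -> Horn
Clause 8: 2 positive lit(s) -> not Horn
Total Horn clauses = 5.

5


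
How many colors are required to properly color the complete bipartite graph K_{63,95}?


K_{63,95} is bipartite by definition: the two parts are independent sets, with every edge crossing between them.
Color all vertices in one part with color 1 and all vertices in the other part with color 2.
Since the graph has at least one edge, one color does not suffice.
Chromatic number = 2.

2


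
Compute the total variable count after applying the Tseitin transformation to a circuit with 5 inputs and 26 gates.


The Tseitin transformation introduces one auxiliary variable per gate.
Total variables = inputs + gates = 5 + 26 = 31.

31


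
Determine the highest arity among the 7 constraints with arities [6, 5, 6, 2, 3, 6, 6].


The arities are: 6, 5, 6, 2, 3, 6, 6.
Scan for the maximum value.
Maximum arity = 6.

6


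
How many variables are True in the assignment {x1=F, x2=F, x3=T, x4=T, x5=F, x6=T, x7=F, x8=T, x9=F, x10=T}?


The weight is the number of variables assigned True.
True variables: x3, x4, x6, x8, x10.
Weight = 5.

5


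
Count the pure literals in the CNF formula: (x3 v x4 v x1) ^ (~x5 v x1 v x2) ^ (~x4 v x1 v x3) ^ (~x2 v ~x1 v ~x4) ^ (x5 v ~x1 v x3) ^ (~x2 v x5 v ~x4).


A pure literal appears in only one polarity across all clauses.
Pure literals: x3 (positive only).
Count = 1.

1


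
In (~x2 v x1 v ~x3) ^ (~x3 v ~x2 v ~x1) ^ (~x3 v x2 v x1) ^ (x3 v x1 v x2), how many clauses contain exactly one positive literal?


A definite clause has exactly one positive literal.
Clause 1: 1 positive -> definite
Clause 2: 0 positive -> not definite
Clause 3: 2 positive -> not definite
Clause 4: 3 positive -> not definite
Definite clause count = 1.

1


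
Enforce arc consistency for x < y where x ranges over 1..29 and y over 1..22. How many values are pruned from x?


For the constraint x < y, x needs a supporting value in y's domain.
x can be at most 21 (one less than y's maximum).
Valid x values from domain: 21 out of 29.
Pruned = 29 - 21 = 8.

8


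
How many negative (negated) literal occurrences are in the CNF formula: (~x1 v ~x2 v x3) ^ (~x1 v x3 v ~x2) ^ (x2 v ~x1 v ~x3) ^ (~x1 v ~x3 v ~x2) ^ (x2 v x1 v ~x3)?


Scan each clause for negated literals.
Clause 1: 2 negative; Clause 2: 2 negative; Clause 3: 2 negative; Clause 4: 3 negative; Clause 5: 1 negative.
Total negative literal occurrences = 10.

10


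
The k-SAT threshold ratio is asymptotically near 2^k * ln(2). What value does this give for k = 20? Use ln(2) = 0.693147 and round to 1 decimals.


Using the asymptotic formula: threshold ~ 2^k * ln(2).
2^20 = 1048576.
1048576 * 0.693147 = 726817.3.

726817.3


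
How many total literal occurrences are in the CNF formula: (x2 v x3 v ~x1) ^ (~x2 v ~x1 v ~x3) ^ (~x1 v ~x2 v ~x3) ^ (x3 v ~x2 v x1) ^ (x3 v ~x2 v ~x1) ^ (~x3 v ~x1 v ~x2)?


Clause lengths: 3, 3, 3, 3, 3, 3.
Sum = 3 + 3 + 3 + 3 + 3 + 3 = 18.

18


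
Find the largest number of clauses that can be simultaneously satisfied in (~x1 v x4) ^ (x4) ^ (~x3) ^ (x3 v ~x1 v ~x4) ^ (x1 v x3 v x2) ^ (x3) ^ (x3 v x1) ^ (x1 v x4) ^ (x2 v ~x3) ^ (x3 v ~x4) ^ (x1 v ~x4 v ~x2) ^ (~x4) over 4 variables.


Enumerate all 16 truth assignments.
For each, count how many of the 12 clauses are satisfied.
The formula is not fully satisfiable, so the maximum is below 12.
Maximum simultaneously satisfiable clauses = 10.

10


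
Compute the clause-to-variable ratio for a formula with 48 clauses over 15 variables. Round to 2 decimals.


Clause-to-variable ratio = clauses / variables.
48 / 15 = 3.2.

3.2


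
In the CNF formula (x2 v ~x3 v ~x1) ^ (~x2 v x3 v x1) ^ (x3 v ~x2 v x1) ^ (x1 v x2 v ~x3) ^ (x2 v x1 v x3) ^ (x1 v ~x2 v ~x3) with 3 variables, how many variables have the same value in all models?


Find all satisfying assignments: 3 model(s).
Check which variables have the same value in every model.
Fixed variables: x1=T.
Backbone size = 1.

1


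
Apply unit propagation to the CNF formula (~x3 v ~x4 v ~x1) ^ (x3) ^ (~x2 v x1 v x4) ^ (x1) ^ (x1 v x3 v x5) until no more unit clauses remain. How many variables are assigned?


Unit propagation repeatedly assigns the literal in any unit clause, then simplifies.
Assignments in order: x3 = T, x1 = T, x4 = F.
No further unit clauses remain.
Total variables assigned = 3.

3


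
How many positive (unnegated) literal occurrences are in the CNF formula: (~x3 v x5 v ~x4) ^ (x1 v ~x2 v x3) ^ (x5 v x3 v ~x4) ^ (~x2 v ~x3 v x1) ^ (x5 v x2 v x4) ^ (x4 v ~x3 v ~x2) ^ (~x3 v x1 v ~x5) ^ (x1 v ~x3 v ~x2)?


Scan each clause for unnegated literals.
Clause 1: 1 positive; Clause 2: 2 positive; Clause 3: 2 positive; Clause 4: 1 positive; Clause 5: 3 positive; Clause 6: 1 positive; Clause 7: 1 positive; Clause 8: 1 positive.
Total positive literal occurrences = 12.

12


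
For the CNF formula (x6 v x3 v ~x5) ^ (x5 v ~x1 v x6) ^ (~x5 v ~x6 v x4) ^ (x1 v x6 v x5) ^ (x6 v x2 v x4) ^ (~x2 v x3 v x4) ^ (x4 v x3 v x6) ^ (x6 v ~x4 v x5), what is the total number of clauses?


Each group enclosed in parentheses joined by ^ is one clause.
Counting the conjuncts: 8 clauses.

8


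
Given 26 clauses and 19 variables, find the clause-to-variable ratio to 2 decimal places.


Clause-to-variable ratio = clauses / variables.
26 / 19 = 1.37.

1.37


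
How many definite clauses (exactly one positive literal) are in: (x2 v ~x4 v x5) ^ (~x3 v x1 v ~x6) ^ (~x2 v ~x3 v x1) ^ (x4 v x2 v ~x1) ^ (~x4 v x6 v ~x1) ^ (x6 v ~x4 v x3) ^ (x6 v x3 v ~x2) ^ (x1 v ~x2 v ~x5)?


A definite clause has exactly one positive literal.
Clause 1: 2 positive -> not definite
Clause 2: 1 positive -> definite
Clause 3: 1 positive -> definite
Clause 4: 2 positive -> not definite
Clause 5: 1 positive -> definite
Clause 6: 2 positive -> not definite
Clause 7: 2 positive -> not definite
Clause 8: 1 positive -> definite
Definite clause count = 4.

4


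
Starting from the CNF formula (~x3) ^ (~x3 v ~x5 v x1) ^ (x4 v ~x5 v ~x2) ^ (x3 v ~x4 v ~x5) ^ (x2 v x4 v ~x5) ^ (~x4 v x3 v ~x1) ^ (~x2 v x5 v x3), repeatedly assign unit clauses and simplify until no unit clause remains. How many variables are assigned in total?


Unit propagation repeatedly assigns the literal in any unit clause, then simplifies.
Assignments in order: x3 = F.
No further unit clauses remain.
Total variables assigned = 1.

1


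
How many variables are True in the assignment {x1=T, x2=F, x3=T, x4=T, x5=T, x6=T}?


The weight is the number of variables assigned True.
True variables: x1, x3, x4, x5, x6.
Weight = 5.

5


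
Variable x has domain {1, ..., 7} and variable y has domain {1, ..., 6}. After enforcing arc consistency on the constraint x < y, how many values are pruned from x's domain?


For the constraint x < y, x needs a supporting value in y's domain.
x can be at most 5 (one less than y's maximum).
Valid x values from domain: 5 out of 7.
Pruned = 7 - 5 = 2.

2


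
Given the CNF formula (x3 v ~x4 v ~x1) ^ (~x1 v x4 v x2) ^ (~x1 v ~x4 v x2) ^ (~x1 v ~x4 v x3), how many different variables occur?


Identify each distinct variable in the formula.
Variables found: x1, x2, x3, x4.
Total distinct variables = 4.

4


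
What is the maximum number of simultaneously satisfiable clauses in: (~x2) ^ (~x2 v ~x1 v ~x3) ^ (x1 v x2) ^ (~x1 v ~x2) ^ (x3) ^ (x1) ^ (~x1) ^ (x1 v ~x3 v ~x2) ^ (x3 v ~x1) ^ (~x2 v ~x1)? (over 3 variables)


Enumerate all 8 truth assignments.
For each, count how many of the 10 clauses are satisfied.
The formula is not fully satisfiable, so the maximum is below 10.
Maximum simultaneously satisfiable clauses = 9.

9


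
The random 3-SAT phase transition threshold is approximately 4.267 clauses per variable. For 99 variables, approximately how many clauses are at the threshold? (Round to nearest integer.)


The 3-SAT phase transition occurs at approximately 4.267 clauses per variable.
m = 4.267 * 99 = 422.433.
Rounded to nearest integer: 422.

422


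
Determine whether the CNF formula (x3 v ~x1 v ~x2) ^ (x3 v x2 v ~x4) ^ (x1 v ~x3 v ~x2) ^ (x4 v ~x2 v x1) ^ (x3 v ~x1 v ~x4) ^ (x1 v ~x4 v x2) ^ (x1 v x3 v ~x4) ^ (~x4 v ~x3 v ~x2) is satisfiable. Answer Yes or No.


Check all 16 possible truth assignments.
Number of satisfying assignments found: 6.
The formula is satisfiable.

Yes


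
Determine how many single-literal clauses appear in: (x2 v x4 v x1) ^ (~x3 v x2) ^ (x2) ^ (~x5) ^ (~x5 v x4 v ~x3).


A unit clause contains exactly one literal.
Unit clauses found: (x2), (~x5).
Count = 2.

2


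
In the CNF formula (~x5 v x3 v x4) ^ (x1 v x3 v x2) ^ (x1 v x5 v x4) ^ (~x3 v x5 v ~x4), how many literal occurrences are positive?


Scan each clause for unnegated literals.
Clause 1: 2 positive; Clause 2: 3 positive; Clause 3: 3 positive; Clause 4: 1 positive.
Total positive literal occurrences = 9.

9


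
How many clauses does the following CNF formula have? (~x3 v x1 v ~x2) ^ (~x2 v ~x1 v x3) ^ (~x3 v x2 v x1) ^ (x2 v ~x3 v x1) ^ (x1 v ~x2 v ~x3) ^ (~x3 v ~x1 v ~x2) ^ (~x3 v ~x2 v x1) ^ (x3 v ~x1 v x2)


Each group enclosed in parentheses joined by ^ is one clause.
Counting the conjuncts: 8 clauses.

8


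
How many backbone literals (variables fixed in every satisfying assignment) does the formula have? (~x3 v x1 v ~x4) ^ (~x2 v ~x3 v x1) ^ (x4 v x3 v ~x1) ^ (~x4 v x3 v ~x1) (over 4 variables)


Find all satisfying assignments: 9 model(s).
Check which variables have the same value in every model.
No variable is fixed across all models.
Backbone size = 0.

0


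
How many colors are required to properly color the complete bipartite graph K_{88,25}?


K_{88,25} is bipartite by definition: the two parts are independent sets, with every edge crossing between them.
Color all vertices in one part with color 1 and all vertices in the other part with color 2.
Since the graph has at least one edge, one color does not suffice.
Chromatic number = 2.

2


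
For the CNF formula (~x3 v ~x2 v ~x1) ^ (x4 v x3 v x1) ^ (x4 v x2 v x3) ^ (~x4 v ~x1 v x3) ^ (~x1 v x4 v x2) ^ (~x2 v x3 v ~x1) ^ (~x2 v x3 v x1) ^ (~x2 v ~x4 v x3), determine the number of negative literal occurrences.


Scan each clause for negated literals.
Clause 1: 3 negative; Clause 2: 0 negative; Clause 3: 0 negative; Clause 4: 2 negative; Clause 5: 1 negative; Clause 6: 2 negative; Clause 7: 1 negative; Clause 8: 2 negative.
Total negative literal occurrences = 11.

11


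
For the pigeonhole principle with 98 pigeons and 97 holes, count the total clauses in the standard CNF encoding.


The PHP encoding has two parts:
1) At-least-one-hole clauses: 98 (one per pigeon, each with 97 literals).
2) At-most-one-pigeon-per-hole clauses: 97 holes * C(98,2) = 97 * 4753 = 461041.
Total clauses = 98 + 461041 = 461139.

461139


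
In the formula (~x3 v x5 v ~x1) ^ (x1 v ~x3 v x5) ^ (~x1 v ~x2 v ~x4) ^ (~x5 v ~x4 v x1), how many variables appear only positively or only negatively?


A pure literal appears in only one polarity across all clauses.
Pure literals: x2 (negative only), x3 (negative only), x4 (negative only).
Count = 3.

3


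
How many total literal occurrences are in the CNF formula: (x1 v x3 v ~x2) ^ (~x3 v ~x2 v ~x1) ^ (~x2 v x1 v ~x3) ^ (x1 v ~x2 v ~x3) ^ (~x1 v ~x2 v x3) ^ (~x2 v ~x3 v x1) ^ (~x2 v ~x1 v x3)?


Clause lengths: 3, 3, 3, 3, 3, 3, 3.
Sum = 3 + 3 + 3 + 3 + 3 + 3 + 3 = 21.

21


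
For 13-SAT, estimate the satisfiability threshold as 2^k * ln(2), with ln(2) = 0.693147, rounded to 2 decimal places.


Using the asymptotic formula: threshold ~ 2^k * ln(2).
2^13 = 8192.
8192 * 0.693147 = 5678.26.

5678.26


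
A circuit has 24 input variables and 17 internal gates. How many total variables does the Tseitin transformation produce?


The Tseitin transformation introduces one auxiliary variable per gate.
Total variables = inputs + gates = 24 + 17 = 41.

41


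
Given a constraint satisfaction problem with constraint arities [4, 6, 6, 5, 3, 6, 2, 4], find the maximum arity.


The arities are: 4, 6, 6, 5, 3, 6, 2, 4.
Scan for the maximum value.
Maximum arity = 6.

6


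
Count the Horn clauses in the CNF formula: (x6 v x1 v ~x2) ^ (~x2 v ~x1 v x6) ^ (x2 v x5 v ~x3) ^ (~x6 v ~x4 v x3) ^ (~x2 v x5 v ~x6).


A Horn clause has at most one positive literal.
Clause 1: 2 positive lit(s) -> not Horn
Clause 2: 1 positive lit(s) -> Horn
Clause 3: 2 positive lit(s) -> not Horn
Clause 4: 1 positive lit(s) -> Horn
Clause 5: 1 positive lit(s) -> Horn
Total Horn clauses = 3.

3


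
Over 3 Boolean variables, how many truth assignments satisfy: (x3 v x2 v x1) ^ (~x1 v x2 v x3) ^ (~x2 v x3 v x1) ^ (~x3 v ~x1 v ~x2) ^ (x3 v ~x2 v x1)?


Enumerate all 8 truth assignments over 3 variables.
Test each against every clause.
Satisfying assignments found: 4.

4


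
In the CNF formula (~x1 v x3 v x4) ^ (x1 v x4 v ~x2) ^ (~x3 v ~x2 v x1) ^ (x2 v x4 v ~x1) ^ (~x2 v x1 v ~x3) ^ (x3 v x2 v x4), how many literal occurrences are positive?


Scan each clause for unnegated literals.
Clause 1: 2 positive; Clause 2: 2 positive; Clause 3: 1 positive; Clause 4: 2 positive; Clause 5: 1 positive; Clause 6: 3 positive.
Total positive literal occurrences = 11.

11


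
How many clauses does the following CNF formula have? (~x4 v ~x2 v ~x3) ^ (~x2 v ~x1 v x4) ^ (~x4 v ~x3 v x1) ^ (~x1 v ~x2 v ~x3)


Each group enclosed in parentheses joined by ^ is one clause.
Counting the conjuncts: 4 clauses.

4


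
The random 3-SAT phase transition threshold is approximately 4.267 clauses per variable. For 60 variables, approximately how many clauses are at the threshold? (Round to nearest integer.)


The 3-SAT phase transition occurs at approximately 4.267 clauses per variable.
m = 4.267 * 60 = 256.02.
Rounded to nearest integer: 256.

256


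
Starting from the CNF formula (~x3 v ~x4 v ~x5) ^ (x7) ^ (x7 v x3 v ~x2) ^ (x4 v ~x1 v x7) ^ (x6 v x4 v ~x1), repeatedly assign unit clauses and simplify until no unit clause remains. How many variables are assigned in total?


Unit propagation repeatedly assigns the literal in any unit clause, then simplifies.
Assignments in order: x7 = T.
No further unit clauses remain.
Total variables assigned = 1.

1


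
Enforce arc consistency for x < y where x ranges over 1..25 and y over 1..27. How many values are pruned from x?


For the constraint x < y, x needs a supporting value in y's domain.
x can be at most 26 (one less than y's maximum).
Valid x values from domain: 25 out of 25.
Pruned = 25 - 25 = 0.

0


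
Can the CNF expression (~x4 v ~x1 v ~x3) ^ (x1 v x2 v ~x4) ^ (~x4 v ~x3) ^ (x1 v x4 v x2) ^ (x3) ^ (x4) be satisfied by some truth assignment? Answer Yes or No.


Check all 16 possible truth assignments.
Number of satisfying assignments found: 0.
The formula is unsatisfiable.

No


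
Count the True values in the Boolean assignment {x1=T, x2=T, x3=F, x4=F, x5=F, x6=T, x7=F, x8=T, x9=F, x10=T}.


The weight is the number of variables assigned True.
True variables: x1, x2, x6, x8, x10.
Weight = 5.

5


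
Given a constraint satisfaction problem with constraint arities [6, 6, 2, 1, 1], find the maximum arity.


The arities are: 6, 6, 2, 1, 1.
Scan for the maximum value.
Maximum arity = 6.

6


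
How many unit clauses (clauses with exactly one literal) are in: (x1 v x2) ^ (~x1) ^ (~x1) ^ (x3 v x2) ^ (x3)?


A unit clause contains exactly one literal.
Unit clauses found: (~x1), (~x1), (x3).
Count = 3.

3


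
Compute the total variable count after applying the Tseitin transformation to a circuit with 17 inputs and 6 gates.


The Tseitin transformation introduces one auxiliary variable per gate.
Total variables = inputs + gates = 17 + 6 = 23.

23


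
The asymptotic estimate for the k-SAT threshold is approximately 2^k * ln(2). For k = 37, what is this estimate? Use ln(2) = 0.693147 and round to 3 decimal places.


Using the asymptotic formula: threshold ~ 2^k * ln(2).
2^37 = 137438953472.
137438953472 * 0.693147 = 95265398282.256.

95265398282.256


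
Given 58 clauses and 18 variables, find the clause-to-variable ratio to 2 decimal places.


Clause-to-variable ratio = clauses / variables.
58 / 18 = 3.22.

3.22


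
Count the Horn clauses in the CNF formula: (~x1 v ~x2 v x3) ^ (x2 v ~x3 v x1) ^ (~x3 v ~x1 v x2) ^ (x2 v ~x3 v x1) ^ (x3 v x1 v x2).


A Horn clause has at most one positive literal.
Clause 1: 1 positive lit(s) -> Horn
Clause 2: 2 positive lit(s) -> not Horn
Clause 3: 1 positive lit(s) -> Horn
Clause 4: 2 positive lit(s) -> not Horn
Clause 5: 3 positive lit(s) -> not Horn
Total Horn clauses = 2.

2


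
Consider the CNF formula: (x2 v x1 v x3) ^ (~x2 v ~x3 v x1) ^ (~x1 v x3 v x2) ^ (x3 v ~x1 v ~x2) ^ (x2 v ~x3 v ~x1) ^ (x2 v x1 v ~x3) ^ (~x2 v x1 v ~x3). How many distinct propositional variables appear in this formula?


Identify each distinct variable in the formula.
Variables found: x1, x2, x3.
Total distinct variables = 3.

3


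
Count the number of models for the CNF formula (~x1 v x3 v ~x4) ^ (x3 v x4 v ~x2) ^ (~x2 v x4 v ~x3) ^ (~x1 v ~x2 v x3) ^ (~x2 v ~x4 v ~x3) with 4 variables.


Enumerate all 16 truth assignments over 4 variables.
Test each against every clause.
Satisfying assignments found: 8.

8


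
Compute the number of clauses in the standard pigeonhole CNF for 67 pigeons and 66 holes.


The PHP encoding has two parts:
1) At-least-one-hole clauses: 67 (one per pigeon, each with 66 literals).
2) At-most-one-pigeon-per-hole clauses: 66 holes * C(67,2) = 66 * 2211 = 145926.
Total clauses = 67 + 145926 = 145993.

145993


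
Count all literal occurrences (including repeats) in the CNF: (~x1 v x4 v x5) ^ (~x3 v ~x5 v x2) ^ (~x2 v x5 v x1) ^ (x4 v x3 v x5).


Clause lengths: 3, 3, 3, 3.
Sum = 3 + 3 + 3 + 3 = 12.

12


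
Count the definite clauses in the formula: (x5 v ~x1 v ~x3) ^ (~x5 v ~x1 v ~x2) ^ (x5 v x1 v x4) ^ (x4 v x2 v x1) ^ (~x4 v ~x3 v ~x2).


A definite clause has exactly one positive literal.
Clause 1: 1 positive -> definite
Clause 2: 0 positive -> not definite
Clause 3: 3 positive -> not definite
Clause 4: 3 positive -> not definite
Clause 5: 0 positive -> not definite
Definite clause count = 1.

1


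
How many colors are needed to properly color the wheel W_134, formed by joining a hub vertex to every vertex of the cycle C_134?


W_134 consists of the cycle C_134 together with a hub vertex adjacent to every cycle vertex.
The cycle C_134 needs 2 colors (even cycle -> 2).
The hub is adjacent to every cycle vertex, so it must receive a new color distinct from all of them.
Chromatic number = 2 + 1 = 3.

3


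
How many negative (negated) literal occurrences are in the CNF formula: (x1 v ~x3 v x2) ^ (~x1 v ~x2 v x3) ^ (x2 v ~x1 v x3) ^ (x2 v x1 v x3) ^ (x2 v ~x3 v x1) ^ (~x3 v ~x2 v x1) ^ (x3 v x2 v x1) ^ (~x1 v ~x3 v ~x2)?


Scan each clause for negated literals.
Clause 1: 1 negative; Clause 2: 2 negative; Clause 3: 1 negative; Clause 4: 0 negative; Clause 5: 1 negative; Clause 6: 2 negative; Clause 7: 0 negative; Clause 8: 3 negative.
Total negative literal occurrences = 10.

10


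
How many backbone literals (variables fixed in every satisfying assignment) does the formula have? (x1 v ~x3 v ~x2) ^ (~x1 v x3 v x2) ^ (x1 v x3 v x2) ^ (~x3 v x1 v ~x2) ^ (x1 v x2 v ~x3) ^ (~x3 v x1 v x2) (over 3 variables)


Find all satisfying assignments: 4 model(s).
Check which variables have the same value in every model.
No variable is fixed across all models.
Backbone size = 0.

0


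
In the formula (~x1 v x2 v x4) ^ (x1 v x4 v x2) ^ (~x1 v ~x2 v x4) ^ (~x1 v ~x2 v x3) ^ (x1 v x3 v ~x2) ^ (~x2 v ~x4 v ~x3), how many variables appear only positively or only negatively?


A pure literal appears in only one polarity across all clauses.
No pure literals found.
Count = 0.

0


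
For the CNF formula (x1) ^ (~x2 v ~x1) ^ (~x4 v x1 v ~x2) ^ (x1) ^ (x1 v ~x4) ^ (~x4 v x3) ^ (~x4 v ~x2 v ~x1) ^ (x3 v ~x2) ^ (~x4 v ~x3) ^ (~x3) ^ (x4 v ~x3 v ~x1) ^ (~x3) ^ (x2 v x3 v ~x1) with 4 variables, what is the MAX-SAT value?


Enumerate all 16 truth assignments.
For each, count how many of the 13 clauses are satisfied.
The formula is not fully satisfiable, so the maximum is below 13.
Maximum simultaneously satisfiable clauses = 12.

12


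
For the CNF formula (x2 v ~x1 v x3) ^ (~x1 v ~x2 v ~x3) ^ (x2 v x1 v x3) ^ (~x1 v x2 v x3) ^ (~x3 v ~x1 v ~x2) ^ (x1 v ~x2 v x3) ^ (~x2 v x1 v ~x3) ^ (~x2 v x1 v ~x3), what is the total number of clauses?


Each group enclosed in parentheses joined by ^ is one clause.
Counting the conjuncts: 8 clauses.

8


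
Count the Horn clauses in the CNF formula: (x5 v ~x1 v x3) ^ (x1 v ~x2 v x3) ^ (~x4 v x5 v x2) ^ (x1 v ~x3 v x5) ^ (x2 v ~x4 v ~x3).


A Horn clause has at most one positive literal.
Clause 1: 2 positive lit(s) -> not Horn
Clause 2: 2 positive lit(s) -> not Horn
Clause 3: 2 positive lit(s) -> not Horn
Clause 4: 2 positive lit(s) -> not Horn
Clause 5: 1 positive lit(s) -> Horn
Total Horn clauses = 1.

1


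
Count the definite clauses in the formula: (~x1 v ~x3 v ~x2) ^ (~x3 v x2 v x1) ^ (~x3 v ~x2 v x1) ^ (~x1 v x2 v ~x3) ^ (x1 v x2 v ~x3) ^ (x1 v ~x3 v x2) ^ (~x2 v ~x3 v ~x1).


A definite clause has exactly one positive literal.
Clause 1: 0 positive -> not definite
Clause 2: 2 positive -> not definite
Clause 3: 1 positive -> definite
Clause 4: 1 positive -> definite
Clause 5: 2 positive -> not definite
Clause 6: 2 positive -> not definite
Clause 7: 0 positive -> not definite
Definite clause count = 2.

2


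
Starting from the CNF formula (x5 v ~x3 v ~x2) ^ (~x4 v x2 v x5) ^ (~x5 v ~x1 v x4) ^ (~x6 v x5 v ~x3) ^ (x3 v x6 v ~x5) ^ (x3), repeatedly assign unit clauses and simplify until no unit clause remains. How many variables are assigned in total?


Unit propagation repeatedly assigns the literal in any unit clause, then simplifies.
Assignments in order: x3 = T.
No further unit clauses remain.
Total variables assigned = 1.

1


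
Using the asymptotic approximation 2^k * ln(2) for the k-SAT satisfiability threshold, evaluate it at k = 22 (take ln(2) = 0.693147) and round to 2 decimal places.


Using the asymptotic formula: threshold ~ 2^k * ln(2).
2^22 = 4194304.
4194304 * 0.693147 = 2907269.23.

2907269.23


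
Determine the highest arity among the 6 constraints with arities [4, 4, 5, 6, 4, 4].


The arities are: 4, 4, 5, 6, 4, 4.
Scan for the maximum value.
Maximum arity = 6.

6


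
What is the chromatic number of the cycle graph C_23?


An odd cycle cannot be 2-colored: alternating two colors around the cycle returns to the start with a conflict.
Since 23 is odd, three colors are required (and three suffice).
Chromatic number = 3.

3


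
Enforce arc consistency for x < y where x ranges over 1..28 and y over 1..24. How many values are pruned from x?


For the constraint x < y, x needs a supporting value in y's domain.
x can be at most 23 (one less than y's maximum).
Valid x values from domain: 23 out of 28.
Pruned = 28 - 23 = 5.

5


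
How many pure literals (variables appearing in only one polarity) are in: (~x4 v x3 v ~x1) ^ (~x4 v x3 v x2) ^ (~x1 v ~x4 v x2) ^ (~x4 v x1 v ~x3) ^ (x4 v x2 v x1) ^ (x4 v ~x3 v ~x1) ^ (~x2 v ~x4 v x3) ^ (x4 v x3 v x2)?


A pure literal appears in only one polarity across all clauses.
No pure literals found.
Count = 0.

0


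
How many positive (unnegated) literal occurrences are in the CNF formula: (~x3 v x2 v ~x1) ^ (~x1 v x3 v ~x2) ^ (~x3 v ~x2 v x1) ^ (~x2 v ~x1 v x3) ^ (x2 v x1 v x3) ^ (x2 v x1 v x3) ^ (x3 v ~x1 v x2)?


Scan each clause for unnegated literals.
Clause 1: 1 positive; Clause 2: 1 positive; Clause 3: 1 positive; Clause 4: 1 positive; Clause 5: 3 positive; Clause 6: 3 positive; Clause 7: 2 positive.
Total positive literal occurrences = 12.

12


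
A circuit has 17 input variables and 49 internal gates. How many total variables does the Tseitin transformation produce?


The Tseitin transformation introduces one auxiliary variable per gate.
Total variables = inputs + gates = 17 + 49 = 66.

66


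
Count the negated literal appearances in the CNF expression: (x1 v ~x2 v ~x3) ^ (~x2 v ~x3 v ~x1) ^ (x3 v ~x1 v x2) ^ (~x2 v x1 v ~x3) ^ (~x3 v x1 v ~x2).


Scan each clause for negated literals.
Clause 1: 2 negative; Clause 2: 3 negative; Clause 3: 1 negative; Clause 4: 2 negative; Clause 5: 2 negative.
Total negative literal occurrences = 10.

10


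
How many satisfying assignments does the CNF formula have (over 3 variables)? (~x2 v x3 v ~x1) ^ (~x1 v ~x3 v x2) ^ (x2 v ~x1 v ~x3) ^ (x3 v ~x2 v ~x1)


Enumerate all 8 truth assignments over 3 variables.
Test each against every clause.
Satisfying assignments found: 6.

6


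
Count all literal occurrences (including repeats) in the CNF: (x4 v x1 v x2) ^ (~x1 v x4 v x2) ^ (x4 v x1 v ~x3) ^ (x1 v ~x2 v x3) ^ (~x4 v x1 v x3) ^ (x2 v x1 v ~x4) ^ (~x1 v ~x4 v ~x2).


Clause lengths: 3, 3, 3, 3, 3, 3, 3.
Sum = 3 + 3 + 3 + 3 + 3 + 3 + 3 = 21.

21


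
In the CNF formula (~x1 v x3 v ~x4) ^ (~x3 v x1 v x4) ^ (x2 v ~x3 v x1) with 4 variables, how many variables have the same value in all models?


Find all satisfying assignments: 11 model(s).
Check which variables have the same value in every model.
No variable is fixed across all models.
Backbone size = 0.

0


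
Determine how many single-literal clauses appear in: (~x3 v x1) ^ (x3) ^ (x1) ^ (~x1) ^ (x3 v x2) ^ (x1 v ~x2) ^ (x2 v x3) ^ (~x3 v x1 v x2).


A unit clause contains exactly one literal.
Unit clauses found: (x3), (x1), (~x1).
Count = 3.

3


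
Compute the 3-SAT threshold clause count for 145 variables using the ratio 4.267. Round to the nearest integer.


The 3-SAT phase transition occurs at approximately 4.267 clauses per variable.
m = 4.267 * 145 = 618.715.
Rounded to nearest integer: 619.

619


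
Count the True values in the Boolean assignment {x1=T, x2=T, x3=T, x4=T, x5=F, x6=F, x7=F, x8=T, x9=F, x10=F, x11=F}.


The weight is the number of variables assigned True.
True variables: x1, x2, x3, x4, x8.
Weight = 5.

5


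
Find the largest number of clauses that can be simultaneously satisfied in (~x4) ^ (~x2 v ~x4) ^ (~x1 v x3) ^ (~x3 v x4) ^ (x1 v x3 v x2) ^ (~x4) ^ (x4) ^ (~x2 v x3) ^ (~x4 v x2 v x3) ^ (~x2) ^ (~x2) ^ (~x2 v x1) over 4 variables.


Enumerate all 16 truth assignments.
For each, count how many of the 12 clauses are satisfied.
The formula is not fully satisfiable, so the maximum is below 12.
Maximum simultaneously satisfiable clauses = 10.

10


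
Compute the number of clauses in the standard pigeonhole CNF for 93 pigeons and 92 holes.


The PHP encoding has two parts:
1) At-least-one-hole clauses: 93 (one per pigeon, each with 92 literals).
2) At-most-one-pigeon-per-hole clauses: 92 holes * C(93,2) = 92 * 4278 = 393576.
Total clauses = 93 + 393576 = 393669.

393669


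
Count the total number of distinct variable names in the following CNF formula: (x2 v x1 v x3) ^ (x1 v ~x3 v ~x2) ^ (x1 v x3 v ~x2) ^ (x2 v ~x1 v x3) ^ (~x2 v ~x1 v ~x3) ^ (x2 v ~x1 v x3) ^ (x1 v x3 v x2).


Identify each distinct variable in the formula.
Variables found: x1, x2, x3.
Total distinct variables = 3.

3


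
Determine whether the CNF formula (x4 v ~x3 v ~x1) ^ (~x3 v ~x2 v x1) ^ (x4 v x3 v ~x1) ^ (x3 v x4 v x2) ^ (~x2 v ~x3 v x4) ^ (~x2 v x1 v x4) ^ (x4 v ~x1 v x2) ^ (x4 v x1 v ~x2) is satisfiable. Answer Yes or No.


Check all 16 possible truth assignments.
Number of satisfying assignments found: 8.
The formula is satisfiable.

Yes


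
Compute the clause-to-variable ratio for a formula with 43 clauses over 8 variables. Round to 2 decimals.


Clause-to-variable ratio = clauses / variables.
43 / 8 = 5.38.

5.38


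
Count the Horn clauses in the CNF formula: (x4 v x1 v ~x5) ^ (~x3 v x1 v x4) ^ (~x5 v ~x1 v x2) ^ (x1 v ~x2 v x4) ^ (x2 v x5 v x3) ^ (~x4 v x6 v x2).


A Horn clause has at most one positive literal.
Clause 1: 2 positive lit(s) -> not Horn
Clause 2: 2 positive lit(s) -> not Horn
Clause 3: 1 positive lit(s) -> Horn
Clause 4: 2 positive lit(s) -> not Horn
Clause 5: 3 positive lit(s) -> not Horn
Clause 6: 2 positive lit(s) -> not Horn
Total Horn clauses = 1.

1


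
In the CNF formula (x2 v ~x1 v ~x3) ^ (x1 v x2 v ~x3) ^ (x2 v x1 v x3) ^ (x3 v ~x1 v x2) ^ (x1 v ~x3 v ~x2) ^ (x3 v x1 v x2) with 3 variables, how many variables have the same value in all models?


Find all satisfying assignments: 3 model(s).
Check which variables have the same value in every model.
Fixed variables: x2=T.
Backbone size = 1.

1


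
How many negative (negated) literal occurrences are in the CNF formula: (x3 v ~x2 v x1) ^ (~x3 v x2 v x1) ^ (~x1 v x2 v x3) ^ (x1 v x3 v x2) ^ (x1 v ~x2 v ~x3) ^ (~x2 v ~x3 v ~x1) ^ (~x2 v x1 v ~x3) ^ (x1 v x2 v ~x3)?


Scan each clause for negated literals.
Clause 1: 1 negative; Clause 2: 1 negative; Clause 3: 1 negative; Clause 4: 0 negative; Clause 5: 2 negative; Clause 6: 3 negative; Clause 7: 2 negative; Clause 8: 1 negative.
Total negative literal occurrences = 11.

11


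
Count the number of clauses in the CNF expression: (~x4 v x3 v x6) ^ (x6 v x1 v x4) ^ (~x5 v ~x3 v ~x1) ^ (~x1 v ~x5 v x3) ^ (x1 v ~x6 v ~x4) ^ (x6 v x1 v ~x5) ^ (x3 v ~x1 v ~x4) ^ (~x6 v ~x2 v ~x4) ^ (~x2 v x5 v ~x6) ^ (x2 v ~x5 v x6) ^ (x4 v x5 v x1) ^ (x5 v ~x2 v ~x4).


Each group enclosed in parentheses joined by ^ is one clause.
Counting the conjuncts: 12 clauses.

12


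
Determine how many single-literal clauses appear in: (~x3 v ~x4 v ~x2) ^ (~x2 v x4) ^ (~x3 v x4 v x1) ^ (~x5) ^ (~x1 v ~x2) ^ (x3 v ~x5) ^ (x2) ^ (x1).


A unit clause contains exactly one literal.
Unit clauses found: (~x5), (x2), (x1).
Count = 3.

3


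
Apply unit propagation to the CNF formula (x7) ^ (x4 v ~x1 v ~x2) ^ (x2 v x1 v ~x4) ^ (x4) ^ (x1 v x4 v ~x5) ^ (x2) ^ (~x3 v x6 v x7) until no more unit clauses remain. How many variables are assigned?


Unit propagation repeatedly assigns the literal in any unit clause, then simplifies.
Assignments in order: x7 = T, x4 = T, x2 = T.
No further unit clauses remain.
Total variables assigned = 3.

3


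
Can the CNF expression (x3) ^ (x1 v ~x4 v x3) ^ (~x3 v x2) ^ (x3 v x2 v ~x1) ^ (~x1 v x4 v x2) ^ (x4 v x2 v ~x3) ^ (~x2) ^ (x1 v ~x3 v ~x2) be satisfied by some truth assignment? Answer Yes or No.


Check all 16 possible truth assignments.
Number of satisfying assignments found: 0.
The formula is unsatisfiable.

No


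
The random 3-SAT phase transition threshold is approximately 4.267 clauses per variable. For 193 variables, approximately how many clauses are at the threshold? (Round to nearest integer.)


The 3-SAT phase transition occurs at approximately 4.267 clauses per variable.
m = 4.267 * 193 = 823.531.
Rounded to nearest integer: 824.

824


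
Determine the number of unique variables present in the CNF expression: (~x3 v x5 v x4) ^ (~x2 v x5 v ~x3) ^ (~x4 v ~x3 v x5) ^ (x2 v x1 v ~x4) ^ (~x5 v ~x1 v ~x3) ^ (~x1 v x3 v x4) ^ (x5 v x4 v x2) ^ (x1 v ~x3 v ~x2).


Identify each distinct variable in the formula.
Variables found: x1, x2, x3, x4, x5.
Total distinct variables = 5.

5


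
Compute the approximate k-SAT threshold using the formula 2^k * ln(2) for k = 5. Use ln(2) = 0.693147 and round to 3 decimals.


Using the asymptotic formula: threshold ~ 2^k * ln(2).
2^5 = 32.
32 * 0.693147 = 22.181.

22.181


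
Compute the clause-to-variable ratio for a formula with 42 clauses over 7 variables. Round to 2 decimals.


Clause-to-variable ratio = clauses / variables.
42 / 7 = 6.0.

6.0


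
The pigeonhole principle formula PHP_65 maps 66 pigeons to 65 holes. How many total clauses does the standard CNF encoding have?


The PHP encoding has two parts:
1) At-least-one-hole clauses: 66 (one per pigeon, each with 65 literals).
2) At-most-one-pigeon-per-hole clauses: 65 holes * C(66,2) = 65 * 2145 = 139425.
Total clauses = 66 + 139425 = 139491.

139491


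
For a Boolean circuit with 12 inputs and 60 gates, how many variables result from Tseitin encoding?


The Tseitin transformation introduces one auxiliary variable per gate.
Total variables = inputs + gates = 12 + 60 = 72.

72


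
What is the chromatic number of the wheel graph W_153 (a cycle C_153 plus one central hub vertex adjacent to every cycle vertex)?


W_153 consists of the cycle C_153 together with a hub vertex adjacent to every cycle vertex.
The cycle C_153 needs 3 colors (odd cycle -> 3).
The hub is adjacent to every cycle vertex, so it must receive a new color distinct from all of them.
Chromatic number = 3 + 1 = 4.

4


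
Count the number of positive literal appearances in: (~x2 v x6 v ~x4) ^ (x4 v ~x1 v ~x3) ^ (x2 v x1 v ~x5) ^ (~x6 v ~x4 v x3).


Scan each clause for unnegated literals.
Clause 1: 1 positive; Clause 2: 1 positive; Clause 3: 2 positive; Clause 4: 1 positive.
Total positive literal occurrences = 5.

5


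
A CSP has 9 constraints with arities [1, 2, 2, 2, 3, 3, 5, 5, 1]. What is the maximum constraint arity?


The arities are: 1, 2, 2, 2, 3, 3, 5, 5, 1.
Scan for the maximum value.
Maximum arity = 5.

5


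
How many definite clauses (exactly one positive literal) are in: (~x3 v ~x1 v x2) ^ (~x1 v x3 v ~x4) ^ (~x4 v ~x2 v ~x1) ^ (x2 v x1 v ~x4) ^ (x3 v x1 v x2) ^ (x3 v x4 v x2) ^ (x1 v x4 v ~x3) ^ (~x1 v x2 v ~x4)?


A definite clause has exactly one positive literal.
Clause 1: 1 positive -> definite
Clause 2: 1 positive -> definite
Clause 3: 0 positive -> not definite
Clause 4: 2 positive -> not definite
Clause 5: 3 positive -> not definite
Clause 6: 3 positive -> not definite
Clause 7: 2 positive -> not definite
Clause 8: 1 positive -> definite
Definite clause count = 3.

3


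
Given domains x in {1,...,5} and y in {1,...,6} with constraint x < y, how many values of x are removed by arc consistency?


For the constraint x < y, x needs a supporting value in y's domain.
x can be at most 5 (one less than y's maximum).
Valid x values from domain: 5 out of 5.
Pruned = 5 - 5 = 0.

0


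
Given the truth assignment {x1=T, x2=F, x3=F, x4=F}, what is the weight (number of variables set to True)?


The weight is the number of variables assigned True.
True variables: x1.
Weight = 1.

1


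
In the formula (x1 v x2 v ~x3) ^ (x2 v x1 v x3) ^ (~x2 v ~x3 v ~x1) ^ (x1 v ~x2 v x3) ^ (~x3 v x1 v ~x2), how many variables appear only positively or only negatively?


A pure literal appears in only one polarity across all clauses.
No pure literals found.
Count = 0.

0


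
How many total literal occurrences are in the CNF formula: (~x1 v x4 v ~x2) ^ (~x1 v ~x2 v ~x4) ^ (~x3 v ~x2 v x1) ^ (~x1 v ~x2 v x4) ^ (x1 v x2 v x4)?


Clause lengths: 3, 3, 3, 3, 3.
Sum = 3 + 3 + 3 + 3 + 3 = 15.

15


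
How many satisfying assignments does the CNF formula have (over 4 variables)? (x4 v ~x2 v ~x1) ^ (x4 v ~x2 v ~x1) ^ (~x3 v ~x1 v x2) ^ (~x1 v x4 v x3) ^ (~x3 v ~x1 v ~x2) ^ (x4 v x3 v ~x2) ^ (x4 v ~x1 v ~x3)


Enumerate all 16 truth assignments over 4 variables.
Test each against every clause.
Satisfying assignments found: 9.

9


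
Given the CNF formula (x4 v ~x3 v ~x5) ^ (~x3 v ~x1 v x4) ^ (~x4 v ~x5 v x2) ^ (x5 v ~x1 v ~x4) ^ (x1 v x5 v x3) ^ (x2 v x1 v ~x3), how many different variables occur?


Identify each distinct variable in the formula.
Variables found: x1, x2, x3, x4, x5.
Total distinct variables = 5.

5


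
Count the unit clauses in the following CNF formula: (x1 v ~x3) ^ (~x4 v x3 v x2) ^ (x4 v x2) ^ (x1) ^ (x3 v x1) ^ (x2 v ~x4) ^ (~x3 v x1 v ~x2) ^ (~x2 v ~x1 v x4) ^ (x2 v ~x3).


A unit clause contains exactly one literal.
Unit clauses found: (x1).
Count = 1.

1


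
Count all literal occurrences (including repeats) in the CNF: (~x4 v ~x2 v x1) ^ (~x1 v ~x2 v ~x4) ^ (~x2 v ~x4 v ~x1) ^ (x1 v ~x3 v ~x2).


Clause lengths: 3, 3, 3, 3.
Sum = 3 + 3 + 3 + 3 = 12.

12


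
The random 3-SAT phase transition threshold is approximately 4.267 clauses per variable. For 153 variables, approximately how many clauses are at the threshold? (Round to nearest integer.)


The 3-SAT phase transition occurs at approximately 4.267 clauses per variable.
m = 4.267 * 153 = 652.851.
Rounded to nearest integer: 653.

653
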